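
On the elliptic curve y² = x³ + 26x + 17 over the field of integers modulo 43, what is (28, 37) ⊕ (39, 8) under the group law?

(28, 37) + (39, 8). λ = (8 - 37)/(39 - 28) ≡ 14/11 mod 43. 11⁻¹ ≡ 4 (mod 43) since 11·4 = 44 ≡ 1, so λ ≡ 13.
  x = λ² - 28 - 39 = 169 - 67 ≡ 16; y = λ·(28 - 16) - 37 ≡ 33. → (16, 33)

(16, 33)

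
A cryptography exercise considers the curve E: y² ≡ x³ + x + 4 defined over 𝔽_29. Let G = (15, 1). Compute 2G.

(12, 27)

tangent at (15, 1): λ = (3·15² + 1)/(2·1) ≡ 9/2. 2⁻¹ ≡ 15 (mod 29) since 2·15 = 30 ≡ 1, so λ ≡ 9·15 ≡ 19.
  x = λ² - 15 - 15 = 361 - 30 ≡ 12; y = λ·(15 - 12) - 1 ≡ 27. → (12, 27)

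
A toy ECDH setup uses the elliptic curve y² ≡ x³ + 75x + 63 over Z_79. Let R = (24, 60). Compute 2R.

tangent at (24, 60): λ = (3·24² + 75)/(2·60) ≡ 65/41. 41⁻¹ ≡ 27 (mod 79), so λ ≡ 65·27 ≡ 17.
  x = λ² - 24 - 24 = 289 - 48 ≡ 4; y = λ·(24 - 4) - 60 ≡ 43. → (4, 43)

(4, 43)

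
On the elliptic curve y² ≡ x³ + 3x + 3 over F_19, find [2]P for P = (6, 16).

(12, 0)

tangent at (6, 16): λ = (3·6² + 3)/(2·16) ≡ 16/13. 13⁻¹ ≡ 3 (mod 19), so λ ≡ 16·3 ≡ 10.
  x = λ² - 6 - 6 = 100 - 12 ≡ 12; y = λ·(6 - 12) - 16 ≡ 0. → (12, 0)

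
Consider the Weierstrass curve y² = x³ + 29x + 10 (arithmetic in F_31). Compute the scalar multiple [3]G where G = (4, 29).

Repeated addition: build up to 3G.
2G: tangent at (4, 29): λ = (3·4² + 29)/(2·29) ≡ 15/27. 27⁻¹ ≡ 23 (mod 31), so λ ≡ 15·23 ≡ 4.
  x = λ² - 4 - 4 = 16 - 8 ≡ 8; y = λ·(4 - 8) - 29 ≡ 17. → (8, 17)
3G: (8, 17) + (4, 29). λ = (29 - 17)/(4 - 8) ≡ 12/27 mod 31. 27⁻¹ ≡ 23 (mod 31) since 27·23 = 621 ≡ 1, so λ ≡ 28.
  x = λ² - 8 - 4 = 784 - 12 ≡ 28; y = λ·(8 - 28) - 17 ≡ 12. → (28, 12)

(28, 12)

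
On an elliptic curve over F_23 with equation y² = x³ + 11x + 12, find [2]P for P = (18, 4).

(12, 3)

tangent at (18, 4): λ = (3·18² + 11)/(2·4) ≡ 17/8. 8⁻¹ ≡ 3 (mod 23), so λ ≡ 17·3 ≡ 5.
  x = λ² - 18 - 18 = 25 - 36 ≡ 12; y = λ·(18 - 12) - 4 ≡ 3. → (12, 3)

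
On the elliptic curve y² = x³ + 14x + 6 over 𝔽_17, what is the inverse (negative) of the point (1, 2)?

-(1, 2) = (1, -2 mod 17) = (1, 15).

(1, 15)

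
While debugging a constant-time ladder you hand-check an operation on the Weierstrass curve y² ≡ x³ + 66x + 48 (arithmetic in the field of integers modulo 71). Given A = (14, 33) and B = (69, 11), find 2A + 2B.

First 2A:
Repeated addition: build up to 2A.
2A: tangent at (14, 33): λ = (3·14² + 66)/(2·33) ≡ 15/66. 66⁻¹ ≡ 14 (mod 71), so λ ≡ 15·14 ≡ 68.
  x = λ² - 14 - 14 = 4624 - 28 ≡ 52; y = λ·(14 - 52) - 33 ≡ 10. → (52, 10)
2A = (52, 10).
Next 2B:
Repeated addition: build up to 2B.
2B: tangent at (69, 11): λ = (3·69² + 66)/(2·11) ≡ 7/22. 22⁻¹ ≡ 42 (mod 71), so λ ≡ 7·42 ≡ 10.
  x = λ² - 69 - 69 = 100 - 138 ≡ 33; y = λ·(69 - 33) - 11 ≡ 65. → (33, 65)
2B = (33, 65).
Finally 2A + 2B:
(52, 10) + (33, 65). λ = (65 - 10)/(33 - 52) ≡ 55/52 mod 71. 52⁻¹ ≡ 56 (mod 71), so λ ≡ 27.
  x = λ² - 52 - 33 = 729 - 85 ≡ 5; y = λ·(52 - 5) - 10 ≡ 52. → (5, 52)

(5, 52)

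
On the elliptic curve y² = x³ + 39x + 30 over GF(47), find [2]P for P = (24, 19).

tangent at (24, 19): λ = (3·24² + 39)/(2·19) ≡ 28/38. 38⁻¹ ≡ 26 (mod 47), so λ ≡ 28·26 ≡ 23.
  x = λ² - 24 - 24 = 529 - 48 ≡ 11; y = λ·(24 - 11) - 19 ≡ 45. → (11, 45)

(11, 45)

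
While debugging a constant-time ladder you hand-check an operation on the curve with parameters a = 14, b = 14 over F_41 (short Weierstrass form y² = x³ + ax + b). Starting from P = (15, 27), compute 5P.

Repeated addition: build up to 5P.
2P: tangent at (15, 27): λ = (3·15² + 14)/(2·27) ≡ 33/13. 13⁻¹ ≡ 19 (mod 41) since 13·19 = 247 ≡ 1, so λ ≡ 33·19 ≡ 12.
  x = λ² - 15 - 15 = 144 - 30 ≡ 32; y = λ·(15 - 32) - 27 ≡ 15. → (32, 15)
3P: (32, 15) + (15, 27). λ = (27 - 15)/(15 - 32) ≡ 12/24 mod 41. 24⁻¹ ≡ 12 (mod 41), so λ ≡ 21.
  x = λ² - 32 - 15 = 441 - 47 ≡ 25; y = λ·(32 - 25) - 15 ≡ 9. → (25, 9)
4P: (25, 9) + (15, 27). λ = (27 - 9)/(15 - 25) ≡ 18/31 mod 41. 31⁻¹ ≡ 4 (mod 41), so λ ≡ 31.
  x = λ² - 25 - 15 = 961 - 40 ≡ 19; y = λ·(25 - 19) - 9 ≡ 13. → (19, 13)
5P: (19, 13) + (15, 27). λ = (27 - 13)/(15 - 19) ≡ 14/37 mod 41. 37⁻¹ ≡ 10 (mod 41), so λ ≡ 17.
  x = λ² - 19 - 15 = 289 - 34 ≡ 9; y = λ·(19 - 9) - 13 ≡ 34. → (9, 34)

(9, 34)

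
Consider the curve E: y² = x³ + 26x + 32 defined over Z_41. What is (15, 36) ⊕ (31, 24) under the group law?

(15, 36) + (31, 24). λ = (24 - 36)/(31 - 15) ≡ 29/16 mod 41. 16⁻¹ ≡ 18 (mod 41), so λ ≡ 30.
  x = λ² - 15 - 31 = 900 - 46 ≡ 34; y = λ·(15 - 34) - 36 ≡ 9. → (34, 9)

(34, 9)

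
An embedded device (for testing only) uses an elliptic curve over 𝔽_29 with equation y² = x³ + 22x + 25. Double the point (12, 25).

(12, 4)

tangent at (12, 25): λ = (3·12² + 22)/(2·25) ≡ 19/21. 21⁻¹ ≡ 18 (mod 29), so λ ≡ 19·18 ≡ 23.
  x = λ² - 12 - 12 = 529 - 24 ≡ 12; y = λ·(12 - 12) - 25 ≡ 4. → (12, 4)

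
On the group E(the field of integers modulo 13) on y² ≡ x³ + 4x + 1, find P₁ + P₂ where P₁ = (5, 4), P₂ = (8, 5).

(5, 4) + (8, 5). λ = (5 - 4)/(8 - 5) ≡ 1/3 mod 13. 3⁻¹ ≡ 9 (mod 13) since 3·9 = 27 ≡ 1, so λ ≡ 9.
  x = λ² - 5 - 8 = 81 - 13 ≡ 3; y = λ·(5 - 3) - 4 ≡ 1. → (3, 1)

(3, 1)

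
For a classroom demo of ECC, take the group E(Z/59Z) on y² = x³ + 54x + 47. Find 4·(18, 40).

(7, 1)

Write P = (18, 40).
Repeated addition: build up to 4P.
2P: tangent at (18, 40): λ = (3·18² + 54)/(2·40) ≡ 23/21. 21⁻¹ ≡ 45 (mod 59), so λ ≡ 23·45 ≡ 32.
  x = λ² - 18 - 18 = 1024 - 36 ≡ 44; y = λ·(18 - 44) - 40 ≡ 13. → (44, 13)
3P: (44, 13) + (18, 40). λ = (40 - 13)/(18 - 44) ≡ 27/33 mod 59. 33⁻¹ ≡ 34 (mod 59), so λ ≡ 33.
  x = λ² - 44 - 18 = 1089 - 62 ≡ 24; y = λ·(44 - 24) - 13 ≡ 57. → (24, 57)
4P: (24, 57) + (18, 40). λ = (40 - 57)/(18 - 24) ≡ 42/53 mod 59. 53⁻¹ ≡ 49 (mod 59), so λ ≡ 52.
  x = λ² - 24 - 18 = 2704 - 42 ≡ 7; y = λ·(24 - 7) - 57 ≡ 1. → (7, 1)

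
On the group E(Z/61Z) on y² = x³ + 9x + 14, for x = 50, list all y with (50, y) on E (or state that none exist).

x³ + 9x + 14 = 125464 ≡ 48 (mod 61).
Square roots of 48 mod 61: 29 and 32 (since 29² = 841 ≡ 48).

29, 32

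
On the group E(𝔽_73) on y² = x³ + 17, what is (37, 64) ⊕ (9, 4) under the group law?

(45, 44)

(37, 64) + (9, 4). λ = (4 - 64)/(9 - 37) ≡ 13/45 mod 73. 45⁻¹ ≡ 13 (mod 73), so λ ≡ 23.
  x = λ² - 37 - 9 = 529 - 46 ≡ 45; y = λ·(37 - 45) - 64 ≡ 44. → (45, 44)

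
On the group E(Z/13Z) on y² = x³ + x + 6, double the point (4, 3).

tangent at (4, 3): λ = (3·4² + 1)/(2·3) ≡ 10/6. 6⁻¹ ≡ 11 (mod 13), so λ ≡ 10·11 ≡ 6.
  x = λ² - 4 - 4 = 36 - 8 ≡ 2; y = λ·(4 - 2) - 3 ≡ 9. → (2, 9)

(2, 9)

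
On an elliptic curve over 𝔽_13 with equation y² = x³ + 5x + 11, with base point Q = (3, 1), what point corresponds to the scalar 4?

Repeated addition: build up to 4Q.
2Q: tangent at (3, 1): λ = (3·3² + 5)/(2·1) ≡ 6/2. 2⁻¹ ≡ 7 (mod 13), so λ ≡ 6·7 ≡ 3.
  x = λ² - 3 - 3 = 9 - 6 ≡ 3; y = λ·(3 - 3) - 1 ≡ 12. → (3, 12)
3Q: (3, 12) + (3, 1): same x and y₁ ≡ -y₂, so the sum is O.
4Q: O + (3, 1) = (3, 1) (identity).

(3, 1)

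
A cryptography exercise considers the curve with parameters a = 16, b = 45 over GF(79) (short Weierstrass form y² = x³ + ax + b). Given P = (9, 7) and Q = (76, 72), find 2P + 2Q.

First 2P:
Repeated addition: build up to 2P.
2P: tangent at (9, 7): λ = (3·9² + 16)/(2·7) ≡ 22/14. 14⁻¹ ≡ 17 (mod 79), so λ ≡ 22·17 ≡ 58.
  x = λ² - 9 - 9 = 3364 - 18 ≡ 28; y = λ·(9 - 28) - 7 ≡ 76. → (28, 76)
2P = (28, 76).
Next 2Q:
Repeated addition: build up to 2Q.
2Q: tangent at (76, 72): λ = (3·76² + 16)/(2·72) ≡ 43/65. 65⁻¹ ≡ 62 (mod 79), so λ ≡ 43·62 ≡ 59.
  x = λ² - 76 - 76 = 3481 - 152 ≡ 11; y = λ·(76 - 11) - 72 ≡ 50. → (11, 50)
2Q = (11, 50).
Finally 2P + 2Q:
(28, 76) + (11, 50). λ = (50 - 76)/(11 - 28) ≡ 53/62 mod 79. 62⁻¹ ≡ 65 (mod 79), so λ ≡ 48.
  x = λ² - 28 - 11 = 2304 - 39 ≡ 53; y = λ·(28 - 53) - 76 ≡ 67. → (53, 67)

(53, 67)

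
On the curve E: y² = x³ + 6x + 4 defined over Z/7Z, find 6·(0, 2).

Write Q = (0, 2).
Double-and-add on 6 = (110)₂. Start with Q = (0, 2) for the leading 1-bit.
double: tangent at (0, 2): λ = (3·0² + 6)/(2·2) ≡ 6/4. 4⁻¹ ≡ 2 (mod 7) since 4·2 = 8 ≡ 1, so λ ≡ 6·2 ≡ 5.
  x = λ² - 0 - 0 = 25 - 0 ≡ 4; y = λ·(0 - 4) - 2 ≡ 6. → (4, 6)
add Q: (4, 6) + (0, 2). λ = (2 - 6)/(0 - 4) ≡ 3/3 mod 7. 3⁻¹ ≡ 5 (mod 7), so λ ≡ 1.
  x = λ² - 4 - 0 = 1 - 4 ≡ 4; y = λ·(4 - 4) - 6 ≡ 1. → (4, 1)
double: tangent at (4, 1): λ = (3·4² + 6)/(2·1) ≡ 5/2. 2⁻¹ ≡ 4 (mod 7), so λ ≡ 5·4 ≡ 6.
  x = λ² - 4 - 4 = 36 - 8 ≡ 0; y = λ·(4 - 0) - 1 ≡ 2. → (0, 2)

(0, 2)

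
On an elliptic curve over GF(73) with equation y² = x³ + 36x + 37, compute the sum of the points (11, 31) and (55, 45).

(11, 31) + (55, 45). λ = (45 - 31)/(55 - 11) ≡ 14/44 mod 73. 44⁻¹ ≡ 5 (mod 73) since 44·5 = 220 ≡ 1, so λ ≡ 70.
  x = λ² - 11 - 55 = 4900 - 66 ≡ 16; y = λ·(11 - 16) - 31 ≡ 57. → (16, 57)

(16, 57)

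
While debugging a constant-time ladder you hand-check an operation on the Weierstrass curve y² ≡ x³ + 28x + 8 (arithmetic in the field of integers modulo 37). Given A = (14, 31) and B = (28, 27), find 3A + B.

First 3A:
Repeated addition: build up to 3A.
2A: tangent at (14, 31): λ = (3·14² + 28)/(2·31) ≡ 24/25. 25⁻¹ ≡ 3 (mod 37), so λ ≡ 24·3 ≡ 35.
  x = λ² - 14 - 14 = 1225 - 28 ≡ 13; y = λ·(14 - 13) - 31 ≡ 4. → (13, 4)
3A: (13, 4) + (14, 31). λ = (31 - 4)/(14 - 13) ≡ 27/1 mod 37. 1⁻¹ ≡ 1 (mod 37), so λ ≡ 27.
  x = λ² - 13 - 14 = 729 - 27 ≡ 36; y = λ·(13 - 36) - 4 ≡ 4. → (36, 4)
3A = (36, 4).
Finally 3A + B:
(36, 4) + (28, 27). λ = (27 - 4)/(28 - 36) ≡ 23/29 mod 37. 29⁻¹ ≡ 23 (mod 37), so λ ≡ 11.
  x = λ² - 36 - 28 = 121 - 64 ≡ 20; y = λ·(36 - 20) - 4 ≡ 24. → (20, 24)

(20, 24)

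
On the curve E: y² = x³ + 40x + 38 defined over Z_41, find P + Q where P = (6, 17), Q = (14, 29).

(13, 34)

(6, 17) + (14, 29). λ = (29 - 17)/(14 - 6) ≡ 12/8 mod 41. 8⁻¹ ≡ 36 (mod 41), so λ ≡ 22.
  x = λ² - 6 - 14 = 484 - 20 ≡ 13; y = λ·(6 - 13) - 17 ≡ 34. → (13, 34)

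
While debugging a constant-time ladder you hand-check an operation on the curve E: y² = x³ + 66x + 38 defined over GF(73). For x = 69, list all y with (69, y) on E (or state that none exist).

32, 41

x³ + 66x + 38 = 333101 ≡ 2 (mod 73).
Square roots of 2 mod 73: 32 and 41 (since 32² = 1024 ≡ 2).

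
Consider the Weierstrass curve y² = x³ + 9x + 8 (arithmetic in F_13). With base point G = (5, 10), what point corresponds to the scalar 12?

Double-and-add on 12 = (1100)₂. Start with G = (5, 10) for the leading 1-bit.
double: tangent at (5, 10): λ = (3·5² + 9)/(2·10) ≡ 6/7. 7⁻¹ ≡ 2 (mod 13), so λ ≡ 6·2 ≡ 12.
  x = λ² - 5 - 5 = 144 - 10 ≡ 4; y = λ·(5 - 4) - 10 ≡ 2. → (4, 2)
add G: (4, 2) + (5, 10). λ = (10 - 2)/(5 - 4) ≡ 8/1 mod 13. 1⁻¹ ≡ 1 (mod 13), so λ ≡ 8.
  x = λ² - 4 - 5 = 64 - 9 ≡ 3; y = λ·(4 - 3) - 2 ≡ 6. → (3, 6)
double: tangent at (3, 6): λ = (3·3² + 9)/(2·6) ≡ 10/12. 12⁻¹ ≡ 12 (mod 13), so λ ≡ 10·12 ≡ 3.
  x = λ² - 3 - 3 = 9 - 6 ≡ 3; y = λ·(3 - 3) - 6 ≡ 7. → (3, 7)
double: tangent at (3, 7): λ = (3·3² + 9)/(2·7) ≡ 10/1. 1⁻¹ ≡ 1 (mod 13), so λ ≡ 10·1 ≡ 10.
  x = λ² - 3 - 3 = 100 - 6 ≡ 3; y = λ·(3 - 3) - 7 ≡ 6. → (3, 6)

(3, 6)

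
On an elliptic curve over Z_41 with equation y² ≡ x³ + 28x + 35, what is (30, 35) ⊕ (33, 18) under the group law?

(30, 35) + (33, 18). λ = (18 - 35)/(33 - 30) ≡ 24/3 mod 41. 3⁻¹ ≡ 14 (mod 41), so λ ≡ 8.
  x = λ² - 30 - 33 = 64 - 63 ≡ 1; y = λ·(30 - 1) - 35 ≡ 33. → (1, 33)

(1, 33)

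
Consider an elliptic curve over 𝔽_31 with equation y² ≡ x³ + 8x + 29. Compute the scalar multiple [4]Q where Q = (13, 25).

(29, 6)

Double-and-add on 4 = (100)₂. Start with Q = (13, 25) for the leading 1-bit.
double: tangent at (13, 25): λ = (3·13² + 8)/(2·25) ≡ 19/19. 19⁻¹ ≡ 18 (mod 31), so λ ≡ 19·18 ≡ 1.
  x = λ² - 13 - 13 = 1 - 26 ≡ 6; y = λ·(13 - 6) - 25 ≡ 13. → (6, 13)
double: tangent at (6, 13): λ = (3·6² + 8)/(2·13) ≡ 23/26. 26⁻¹ ≡ 6 (mod 31), so λ ≡ 23·6 ≡ 14.
  x = λ² - 6 - 6 = 196 - 12 ≡ 29; y = λ·(6 - 29) - 13 ≡ 6. → (29, 6)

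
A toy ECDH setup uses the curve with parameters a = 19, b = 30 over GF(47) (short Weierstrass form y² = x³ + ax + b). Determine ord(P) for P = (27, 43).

2P: tangent at (27, 43): λ = (3·27² + 19)/(2·43) ≡ 44/39. 39⁻¹ ≡ 41 (mod 47), so λ ≡ 44·41 ≡ 18.
  x = λ² - 27 - 27 = 324 - 54 ≡ 35; y = λ·(27 - 35) - 43 ≡ 1. → (35, 1)
3P: (35, 1) + (27, 43). λ = (43 - 1)/(27 - 35) ≡ 42/39 mod 47. 39⁻¹ ≡ 41 (mod 47), so λ ≡ 30.
  x = λ² - 35 - 27 = 900 - 62 ≡ 39; y = λ·(35 - 39) - 1 ≡ 20. → (39, 20)
4P: (39, 20) + (27, 43). λ = (43 - 20)/(27 - 39) ≡ 23/35 mod 47. 35⁻¹ ≡ 43 (mod 47), so λ ≡ 2.
  x = λ² - 39 - 27 = 4 - 66 ≡ 32; y = λ·(39 - 32) - 20 ≡ 41. → (32, 41)
5P: (32, 41) + (27, 43). λ = (43 - 41)/(27 - 32) ≡ 2/42 mod 47. 42⁻¹ ≡ 28 (mod 47), so λ ≡ 9.
  x = λ² - 32 - 27 = 81 - 59 ≡ 22; y = λ·(32 - 22) - 41 ≡ 2. → (22, 2)
6P: (22, 2) + (27, 43). λ = (43 - 2)/(27 - 22) ≡ 41/5 mod 47. 5⁻¹ ≡ 19 (mod 47) since 5·19 = 95 ≡ 1, so λ ≡ 27.
  x = λ² - 22 - 27 = 729 - 49 ≡ 22; y = λ·(22 - 22) - 2 ≡ 45. → (22, 45)
7P: (22, 45) + (27, 43). λ = (43 - 45)/(27 - 22) ≡ 45/5 mod 47. 5⁻¹ ≡ 19 (mod 47) since 5·19 = 95 ≡ 1, so λ ≡ 9.
  x = λ² - 22 - 27 = 81 - 49 ≡ 32; y = λ·(22 - 32) - 45 ≡ 6. → (32, 6)
8P: (32, 6) + (27, 43). λ = (43 - 6)/(27 - 32) ≡ 37/42 mod 47. 42⁻¹ ≡ 28 (mod 47), so λ ≡ 2.
  x = λ² - 32 - 27 = 4 - 59 ≡ 39; y = λ·(32 - 39) - 6 ≡ 27. → (39, 27)
9P: (39, 27) + (27, 43). λ = (43 - 27)/(27 - 39) ≡ 16/35 mod 47. 35⁻¹ ≡ 43 (mod 47), so λ ≡ 30.
  x = λ² - 39 - 27 = 900 - 66 ≡ 35; y = λ·(39 - 35) - 27 ≡ 46. → (35, 46)
10P: (35, 46) + (27, 43). λ = (43 - 46)/(27 - 35) ≡ 44/39 mod 47. 39⁻¹ ≡ 41 (mod 47), so λ ≡ 18.
  x = λ² - 35 - 27 = 324 - 62 ≡ 27; y = λ·(35 - 27) - 46 ≡ 4. → (27, 4)
11P: (27, 4) + (27, 43): same x and y₁ ≡ -y₂, so the sum is O.
11P = O, so the order is 11.

11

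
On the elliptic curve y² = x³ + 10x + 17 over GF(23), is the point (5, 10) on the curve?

yes

y² = 10² ≡ 8; x³ + 10x + 17 = 192 ≡ 8 (mod 23). 8 = 8.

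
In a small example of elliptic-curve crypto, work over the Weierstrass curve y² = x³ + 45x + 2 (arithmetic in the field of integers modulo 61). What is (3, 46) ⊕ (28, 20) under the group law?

(3, 46) + (28, 20). λ = (20 - 46)/(28 - 3) ≡ 35/25 mod 61. 25⁻¹ ≡ 22 (mod 61) since 25·22 = 550 ≡ 1, so λ ≡ 38.
  x = λ² - 3 - 28 = 1444 - 31 ≡ 10; y = λ·(3 - 10) - 46 ≡ 54. → (10, 54)

(10, 54)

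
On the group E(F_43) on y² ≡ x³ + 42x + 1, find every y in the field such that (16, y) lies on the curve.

x³ + 42x + 1 = 4769 ≡ 39 (mod 43).
39 is a non-residue mod 43; no y exists.

none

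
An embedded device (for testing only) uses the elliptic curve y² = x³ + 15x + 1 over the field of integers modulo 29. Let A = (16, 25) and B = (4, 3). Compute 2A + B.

(15, 11)

First 2A:
Repeated addition: build up to 2A.
2A: tangent at (16, 25): λ = (3·16² + 15)/(2·25) ≡ 0/21. 21⁻¹ ≡ 18 (mod 29), so λ ≡ 0·18 ≡ 0.
  x = λ² - 16 - 16 = 0 - 32 ≡ 26; y = λ·(16 - 26) - 25 ≡ 4. → (26, 4)
2A = (26, 4).
Finally 2A + B:
(26, 4) + (4, 3). λ = (3 - 4)/(4 - 26) ≡ 28/7 mod 29. 7⁻¹ ≡ 25 (mod 29), so λ ≡ 4.
  x = λ² - 26 - 4 = 16 - 30 ≡ 15; y = λ·(26 - 15) - 4 ≡ 11. → (15, 11)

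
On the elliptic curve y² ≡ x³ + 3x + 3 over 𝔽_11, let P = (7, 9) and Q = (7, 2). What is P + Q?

The two points share x = 7 and their y-coordinates satisfy 9 + 2 ≡ 0 (mod 11), so they are inverses. Their sum is O.

O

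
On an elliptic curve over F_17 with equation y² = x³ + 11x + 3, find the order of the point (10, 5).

2P: tangent at (10, 5): λ = (3·10² + 11)/(2·5) ≡ 5/10. 10⁻¹ ≡ 12 (mod 17) since 10·12 = 120 ≡ 1, so λ ≡ 5·12 ≡ 9.
  x = λ² - 10 - 10 = 81 - 20 ≡ 10; y = λ·(10 - 10) - 5 ≡ 12. → (10, 12)
3P: (10, 12) + (10, 5): same x and y₁ ≡ -y₂, so the sum is O.
3P = O, so the order is 3.

3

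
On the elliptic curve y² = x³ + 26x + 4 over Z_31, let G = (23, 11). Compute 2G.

tangent at (23, 11): λ = (3·23² + 26)/(2·11) ≡ 1/22. 22⁻¹ ≡ 24 (mod 31), so λ ≡ 1·24 ≡ 24.
  x = λ² - 23 - 23 = 576 - 46 ≡ 3; y = λ·(23 - 3) - 11 ≡ 4. → (3, 4)

(3, 4)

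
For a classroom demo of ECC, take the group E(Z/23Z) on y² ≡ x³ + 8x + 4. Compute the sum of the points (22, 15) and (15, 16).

(22, 15) + (15, 16). λ = (16 - 15)/(15 - 22) ≡ 1/16 mod 23. 16⁻¹ ≡ 13 (mod 23), so λ ≡ 13.
  x = λ² - 22 - 15 = 169 - 37 ≡ 17; y = λ·(22 - 17) - 15 ≡ 4. → (17, 4)

(17, 4)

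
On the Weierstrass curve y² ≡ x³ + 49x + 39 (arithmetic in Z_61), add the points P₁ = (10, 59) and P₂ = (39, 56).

(10, 59) + (39, 56). λ = (56 - 59)/(39 - 10) ≡ 58/29 mod 61. 29⁻¹ ≡ 40 (mod 61) since 29·40 = 1160 ≡ 1, so λ ≡ 2.
  x = λ² - 10 - 39 = 4 - 49 ≡ 16; y = λ·(10 - 16) - 59 ≡ 51. → (16, 51)

(16, 51)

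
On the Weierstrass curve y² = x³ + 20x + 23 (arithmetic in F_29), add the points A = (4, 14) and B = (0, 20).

(4, 14) + (0, 20). λ = (20 - 14)/(0 - 4) ≡ 6/25 mod 29. 25⁻¹ ≡ 7 (mod 29), so λ ≡ 13.
  x = λ² - 4 - 0 = 169 - 4 ≡ 20; y = λ·(4 - 20) - 14 ≡ 10. → (20, 10)

(20, 10)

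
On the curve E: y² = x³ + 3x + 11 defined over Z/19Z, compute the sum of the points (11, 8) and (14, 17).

(3, 16)

(11, 8) + (14, 17). λ = (17 - 8)/(14 - 11) ≡ 9/3 mod 19. 3⁻¹ ≡ 13 (mod 19) since 3·13 = 39 ≡ 1, so λ ≡ 3.
  x = λ² - 11 - 14 = 9 - 25 ≡ 3; y = λ·(11 - 3) - 8 ≡ 16. → (3, 16)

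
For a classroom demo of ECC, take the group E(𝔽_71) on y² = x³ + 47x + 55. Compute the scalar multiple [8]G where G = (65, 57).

Repeated addition: build up to 8G.
2G: tangent at (65, 57): λ = (3·65² + 47)/(2·57) ≡ 13/43. 43⁻¹ ≡ 38 (mod 71), so λ ≡ 13·38 ≡ 68.
  x = λ² - 65 - 65 = 4624 - 130 ≡ 21; y = λ·(65 - 21) - 57 ≡ 24. → (21, 24)
3G: (21, 24) + (65, 57). λ = (57 - 24)/(65 - 21) ≡ 33/44 mod 71. 44⁻¹ ≡ 21 (mod 71) since 44·21 = 924 ≡ 1, so λ ≡ 54.
  x = λ² - 21 - 65 = 2916 - 86 ≡ 61; y = λ·(21 - 61) - 24 ≡ 17. → (61, 17)
4G: (61, 17) + (65, 57). λ = (57 - 17)/(65 - 61) ≡ 40/4 mod 71. 4⁻¹ ≡ 18 (mod 71) since 4·18 = 72 ≡ 1, so λ ≡ 10.
  x = λ² - 61 - 65 = 100 - 126 ≡ 45; y = λ·(61 - 45) - 17 ≡ 1. → (45, 1)
5G: (45, 1) + (65, 57). λ = (57 - 1)/(65 - 45) ≡ 56/20 mod 71. 20⁻¹ ≡ 32 (mod 71), so λ ≡ 17.
  x = λ² - 45 - 65 = 289 - 110 ≡ 37; y = λ·(45 - 37) - 1 ≡ 64. → (37, 64)
6G: (37, 64) + (65, 57). λ = (57 - 64)/(65 - 37) ≡ 64/28 mod 71. 28⁻¹ ≡ 33 (mod 71) since 28·33 = 924 ≡ 1, so λ ≡ 53.
  x = λ² - 37 - 65 = 2809 - 102 ≡ 9; y = λ·(37 - 9) - 64 ≡ 0. → (9, 0)
7G: (9, 0) + (65, 57). λ = (57 - 0)/(65 - 9) ≡ 57/56 mod 71. 56⁻¹ ≡ 52 (mod 71), so λ ≡ 53.
  x = λ² - 9 - 65 = 2809 - 74 ≡ 37; y = λ·(9 - 37) - 0 ≡ 7. → (37, 7)
8G: (37, 7) + (65, 57). λ = (57 - 7)/(65 - 37) ≡ 50/28 mod 71. 28⁻¹ ≡ 33 (mod 71) since 28·33 = 924 ≡ 1, so λ ≡ 17.
  x = λ² - 37 - 65 = 289 - 102 ≡ 45; y = λ·(37 - 45) - 7 ≡ 70. → (45, 70)

(45, 70)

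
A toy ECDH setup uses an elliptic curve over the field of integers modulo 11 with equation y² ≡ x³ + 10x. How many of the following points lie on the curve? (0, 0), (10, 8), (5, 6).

1

(0, 0): 0² ≡ 0, rhs ≡ 0 → on.
(10, 8): 8² ≡ 9, rhs ≡ 0 → off.
(5, 6): 6² ≡ 3, rhs ≡ 10 → off.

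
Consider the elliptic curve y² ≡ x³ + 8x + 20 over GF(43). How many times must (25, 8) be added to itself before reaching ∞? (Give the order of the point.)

11

2P: tangent at (25, 8): λ = (3·25² + 8)/(2·8) ≡ 34/16. 16⁻¹ ≡ 35 (mod 43), so λ ≡ 34·35 ≡ 29.
  x = λ² - 25 - 25 = 841 - 50 ≡ 17; y = λ·(25 - 17) - 8 ≡ 9. → (17, 9)
3P: (17, 9) + (25, 8). λ = (8 - 9)/(25 - 17) ≡ 42/8 mod 43. 8⁻¹ ≡ 27 (mod 43), so λ ≡ 16.
  x = λ² - 17 - 25 = 256 - 42 ≡ 42; y = λ·(17 - 42) - 9 ≡ 21. → (42, 21)
4P: (42, 21) + (25, 8). λ = (8 - 21)/(25 - 42) ≡ 30/26 mod 43. 26⁻¹ ≡ 5 (mod 43) since 26·5 = 130 ≡ 1, so λ ≡ 21.
  x = λ² - 42 - 25 = 441 - 67 ≡ 30; y = λ·(42 - 30) - 21 ≡ 16. → (30, 16)
5P: (30, 16) + (25, 8). λ = (8 - 16)/(25 - 30) ≡ 35/38 mod 43. 38⁻¹ ≡ 17 (mod 43), so λ ≡ 36.
  x = λ² - 30 - 25 = 1296 - 55 ≡ 37; y = λ·(30 - 37) - 16 ≡ 33. → (37, 33)
6P: (37, 33) + (25, 8). λ = (8 - 33)/(25 - 37) ≡ 18/31 mod 43. 31⁻¹ ≡ 25 (mod 43), so λ ≡ 20.
  x = λ² - 37 - 25 = 400 - 62 ≡ 37; y = λ·(37 - 37) - 33 ≡ 10. → (37, 10)
7P: (37, 10) + (25, 8). λ = (8 - 10)/(25 - 37) ≡ 41/31 mod 43. 31⁻¹ ≡ 25 (mod 43), so λ ≡ 36.
  x = λ² - 37 - 25 = 1296 - 62 ≡ 30; y = λ·(37 - 30) - 10 ≡ 27. → (30, 27)
8P: (30, 27) + (25, 8). λ = (8 - 27)/(25 - 30) ≡ 24/38 mod 43. 38⁻¹ ≡ 17 (mod 43), so λ ≡ 21.
  x = λ² - 30 - 25 = 441 - 55 ≡ 42; y = λ·(30 - 42) - 27 ≡ 22. → (42, 22)
9P: (42, 22) + (25, 8). λ = (8 - 22)/(25 - 42) ≡ 29/26 mod 43. 26⁻¹ ≡ 5 (mod 43), so λ ≡ 16.
  x = λ² - 42 - 25 = 256 - 67 ≡ 17; y = λ·(42 - 17) - 22 ≡ 34. → (17, 34)
10P: (17, 34) + (25, 8). λ = (8 - 34)/(25 - 17) ≡ 17/8 mod 43. 8⁻¹ ≡ 27 (mod 43), so λ ≡ 29.
  x = λ² - 17 - 25 = 841 - 42 ≡ 25; y = λ·(17 - 25) - 34 ≡ 35. → (25, 35)
11P: (25, 35) + (25, 8): same x and y₁ ≡ -y₂, so the sum is ∞.
11P = ∞, so the order is 11.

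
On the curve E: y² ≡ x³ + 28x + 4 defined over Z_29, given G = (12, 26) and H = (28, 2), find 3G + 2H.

(12, 3)

First 3G:
Repeated addition: build up to 3G.
2G: tangent at (12, 26): λ = (3·12² + 28)/(2·26) ≡ 25/23. 23⁻¹ ≡ 24 (mod 29) since 23·24 = 552 ≡ 1, so λ ≡ 25·24 ≡ 20.
  x = λ² - 12 - 12 = 400 - 24 ≡ 28; y = λ·(12 - 28) - 26 ≡ 2. → (28, 2)
3G: (28, 2) + (12, 26). λ = (26 - 2)/(12 - 28) ≡ 24/13 mod 29. 13⁻¹ ≡ 9 (mod 29), so λ ≡ 13.
  x = λ² - 28 - 12 = 169 - 40 ≡ 13; y = λ·(28 - 13) - 2 ≡ 19. → (13, 19)
3G = (13, 19).
Next 2H:
Repeated addition: build up to 2H.
2H: tangent at (28, 2): λ = (3·28² + 28)/(2·2) ≡ 2/4. 4⁻¹ ≡ 22 (mod 29), so λ ≡ 2·22 ≡ 15.
  x = λ² - 28 - 28 = 225 - 56 ≡ 24; y = λ·(28 - 24) - 2 ≡ 0. → (24, 0)
2H = (24, 0).
Finally 3G + 2H:
(13, 19) + (24, 0). λ = (0 - 19)/(24 - 13) ≡ 10/11 mod 29. 11⁻¹ ≡ 8 (mod 29) since 11·8 = 88 ≡ 1, so λ ≡ 22.
  x = λ² - 13 - 24 = 484 - 37 ≡ 12; y = λ·(13 - 12) - 19 ≡ 3. → (12, 3)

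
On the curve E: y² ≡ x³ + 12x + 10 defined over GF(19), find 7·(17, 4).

Write G = (17, 4).
Double-and-add on 7 = (111)₂. Start with G = (17, 4) for the leading 1-bit.
double: tangent at (17, 4): λ = (3·17² + 12)/(2·4) ≡ 5/8. 8⁻¹ ≡ 12 (mod 19), so λ ≡ 5·12 ≡ 3.
  x = λ² - 17 - 17 = 9 - 34 ≡ 13; y = λ·(17 - 13) - 4 ≡ 8. → (13, 8)
add G: (13, 8) + (17, 4). λ = (4 - 8)/(17 - 13) ≡ 15/4 mod 19. 4⁻¹ ≡ 5 (mod 19), so λ ≡ 18.
  x = λ² - 13 - 17 = 324 - 30 ≡ 9; y = λ·(13 - 9) - 8 ≡ 7. → (9, 7)
double: tangent at (9, 7): λ = (3·9² + 12)/(2·7) ≡ 8/14. 14⁻¹ ≡ 15 (mod 19) since 14·15 = 210 ≡ 1, so λ ≡ 8·15 ≡ 6.
  x = λ² - 9 - 9 = 36 - 18 ≡ 18; y = λ·(9 - 18) - 7 ≡ 15. → (18, 15)
add G: (18, 15) + (17, 4). λ = (4 - 15)/(17 - 18) ≡ 8/18 mod 19. 18⁻¹ ≡ 18 (mod 19) since 18·18 = 324 ≡ 1, so λ ≡ 11.
  x = λ² - 18 - 17 = 121 - 35 ≡ 10; y = λ·(18 - 10) - 15 ≡ 16. → (10, 16)

(10, 16)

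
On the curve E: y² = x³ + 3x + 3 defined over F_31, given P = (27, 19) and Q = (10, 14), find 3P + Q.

First 3P:
Repeated addition: build up to 3P.
2P: tangent at (27, 19): λ = (3·27² + 3)/(2·19) ≡ 20/7. 7⁻¹ ≡ 9 (mod 31), so λ ≡ 20·9 ≡ 25.
  x = λ² - 27 - 27 = 625 - 54 ≡ 13; y = λ·(27 - 13) - 19 ≡ 21. → (13, 21)
3P: (13, 21) + (27, 19). λ = (19 - 21)/(27 - 13) ≡ 29/14 mod 31. 14⁻¹ ≡ 20 (mod 31) since 14·20 = 280 ≡ 1, so λ ≡ 22.
  x = λ² - 13 - 27 = 484 - 40 ≡ 10; y = λ·(13 - 10) - 21 ≡ 14. → (10, 14)
3P = (10, 14).
Finally 3P + Q:
tangent at (10, 14): λ = (3·10² + 3)/(2·14) ≡ 24/28. 28⁻¹ ≡ 10 (mod 31) since 28·10 = 280 ≡ 1, so λ ≡ 24·10 ≡ 23.
  x = λ² - 10 - 10 = 529 - 20 ≡ 13; y = λ·(10 - 13) - 14 ≡ 10. → (13, 10)

(13, 10)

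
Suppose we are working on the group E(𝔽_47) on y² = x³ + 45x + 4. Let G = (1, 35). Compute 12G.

Double-and-add on 12 = (1100)₂. Start with G = (1, 35) for the leading 1-bit.
double: tangent at (1, 35): λ = (3·1² + 45)/(2·35) ≡ 1/23. 23⁻¹ ≡ 45 (mod 47) since 23·45 = 1035 ≡ 1, so λ ≡ 1·45 ≡ 45.
  x = λ² - 1 - 1 = 2025 - 2 ≡ 2; y = λ·(1 - 2) - 35 ≡ 14. → (2, 14)
add G: (2, 14) + (1, 35). λ = (35 - 14)/(1 - 2) ≡ 21/46 mod 47. 46⁻¹ ≡ 46 (mod 47), so λ ≡ 26.
  x = λ² - 2 - 1 = 676 - 3 ≡ 15; y = λ·(2 - 15) - 14 ≡ 24. → (15, 24)
double: tangent at (15, 24): λ = (3·15² + 45)/(2·24) ≡ 15/1. 1⁻¹ ≡ 1 (mod 47), so λ ≡ 15·1 ≡ 15.
  x = λ² - 15 - 15 = 225 - 30 ≡ 7; y = λ·(15 - 7) - 24 ≡ 2. → (7, 2)
double: tangent at (7, 2): λ = (3·7² + 45)/(2·2) ≡ 4/4. 4⁻¹ ≡ 12 (mod 47), so λ ≡ 4·12 ≡ 1.
  x = λ² - 7 - 7 = 1 - 14 ≡ 34; y = λ·(7 - 34) - 2 ≡ 18. → (34, 18)

(34, 18)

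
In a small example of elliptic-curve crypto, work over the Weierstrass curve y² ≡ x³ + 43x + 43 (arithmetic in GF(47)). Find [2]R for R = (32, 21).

tangent at (32, 21): λ = (3·32² + 43)/(2·21) ≡ 13/42. 42⁻¹ ≡ 28 (mod 47), so λ ≡ 13·28 ≡ 35.
  x = λ² - 32 - 32 = 1225 - 64 ≡ 33; y = λ·(32 - 33) - 21 ≡ 38. → (33, 38)

(33, 38)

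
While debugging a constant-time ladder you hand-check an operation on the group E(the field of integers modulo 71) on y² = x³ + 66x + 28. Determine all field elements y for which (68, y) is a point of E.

4, 67

x³ + 66x + 28 = 318948 ≡ 16 (mod 71).
Square roots of 16 mod 71: 4 and 67 (since 4² = 16 ≡ 16).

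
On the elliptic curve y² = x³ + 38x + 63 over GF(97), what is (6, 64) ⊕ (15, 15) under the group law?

(29, 72)

(6, 64) + (15, 15). λ = (15 - 64)/(15 - 6) ≡ 48/9 mod 97. 9⁻¹ ≡ 54 (mod 97), so λ ≡ 70.
  x = λ² - 6 - 15 = 4900 - 21 ≡ 29; y = λ·(6 - 29) - 64 ≡ 72. → (29, 72)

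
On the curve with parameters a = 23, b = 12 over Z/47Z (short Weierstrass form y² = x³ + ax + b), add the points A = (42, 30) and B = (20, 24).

(1, 41)

(42, 30) + (20, 24). λ = (24 - 30)/(20 - 42) ≡ 41/25 mod 47. 25⁻¹ ≡ 32 (mod 47) since 25·32 = 800 ≡ 1, so λ ≡ 43.
  x = λ² - 42 - 20 = 1849 - 62 ≡ 1; y = λ·(42 - 1) - 30 ≡ 41. → (1, 41)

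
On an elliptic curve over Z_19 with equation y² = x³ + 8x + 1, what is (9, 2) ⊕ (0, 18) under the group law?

(8, 11)

(9, 2) + (0, 18). λ = (18 - 2)/(0 - 9) ≡ 16/10 mod 19. 10⁻¹ ≡ 2 (mod 19), so λ ≡ 13.
  x = λ² - 9 - 0 = 169 - 9 ≡ 8; y = λ·(9 - 8) - 2 ≡ 11. → (8, 11)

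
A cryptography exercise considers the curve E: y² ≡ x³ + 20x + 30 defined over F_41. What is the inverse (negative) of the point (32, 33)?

-(32, 33) = (32, -33 mod 41) = (32, 8).

(32, 8)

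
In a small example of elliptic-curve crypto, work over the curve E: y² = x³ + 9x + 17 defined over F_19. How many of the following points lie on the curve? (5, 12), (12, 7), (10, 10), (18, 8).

(5, 12): 12² ≡ 11, rhs ≡ 16 → off.
(12, 7): 7² ≡ 11, rhs ≡ 10 → off.
(10, 10): 10² ≡ 5, rhs ≡ 5 → on.
(18, 8): 8² ≡ 7, rhs ≡ 7 → on.

2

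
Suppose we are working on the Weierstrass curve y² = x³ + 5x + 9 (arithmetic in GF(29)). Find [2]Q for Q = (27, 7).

tangent at (27, 7): λ = (3·27² + 5)/(2·7) ≡ 17/14. 14⁻¹ ≡ 27 (mod 29), so λ ≡ 17·27 ≡ 24.
  x = λ² - 27 - 27 = 576 - 54 ≡ 0; y = λ·(27 - 0) - 7 ≡ 3. → (0, 3)

(0, 3)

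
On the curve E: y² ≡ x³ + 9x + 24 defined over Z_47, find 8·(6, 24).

(19, 45)

Write Q = (6, 24).
Repeated addition: build up to 8Q.
2Q: tangent at (6, 24): λ = (3·6² + 9)/(2·24) ≡ 23/1. 1⁻¹ ≡ 1 (mod 47), so λ ≡ 23·1 ≡ 23.
  x = λ² - 6 - 6 = 529 - 12 ≡ 0; y = λ·(6 - 0) - 24 ≡ 20. → (0, 20)
3Q: (0, 20) + (6, 24). λ = (24 - 20)/(6 - 0) ≡ 4/6 mod 47. 6⁻¹ ≡ 8 (mod 47), so λ ≡ 32.
  x = λ² - 0 - 6 = 1024 - 6 ≡ 31; y = λ·(0 - 31) - 20 ≡ 22. → (31, 22)
4Q: (31, 22) + (6, 24). λ = (24 - 22)/(6 - 31) ≡ 2/22 mod 47. 22⁻¹ ≡ 15 (mod 47), so λ ≡ 30.
  x = λ² - 31 - 6 = 900 - 37 ≡ 17; y = λ·(31 - 17) - 22 ≡ 22. → (17, 22)
5Q: (17, 22) + (6, 24). λ = (24 - 22)/(6 - 17) ≡ 2/36 mod 47. 36⁻¹ ≡ 17 (mod 47) since 36·17 = 612 ≡ 1, so λ ≡ 34.
  x = λ² - 17 - 6 = 1156 - 23 ≡ 5; y = λ·(17 - 5) - 22 ≡ 10. → (5, 10)
6Q: (5, 10) + (6, 24). λ = (24 - 10)/(6 - 5) ≡ 14/1 mod 47. 1⁻¹ ≡ 1 (mod 47), so λ ≡ 14.
  x = λ² - 5 - 6 = 196 - 11 ≡ 44; y = λ·(5 - 44) - 10 ≡ 8. → (44, 8)
7Q: (44, 8) + (6, 24). λ = (24 - 8)/(6 - 44) ≡ 16/9 mod 47. 9⁻¹ ≡ 21 (mod 47), so λ ≡ 7.
  x = λ² - 44 - 6 = 49 - 50 ≡ 46; y = λ·(44 - 46) - 8 ≡ 25. → (46, 25)
8Q: (46, 25) + (6, 24). λ = (24 - 25)/(6 - 46) ≡ 46/7 mod 47. 7⁻¹ ≡ 27 (mod 47), so λ ≡ 20.
  x = λ² - 46 - 6 = 400 - 52 ≡ 19; y = λ·(46 - 19) - 25 ≡ 45. → (19, 45)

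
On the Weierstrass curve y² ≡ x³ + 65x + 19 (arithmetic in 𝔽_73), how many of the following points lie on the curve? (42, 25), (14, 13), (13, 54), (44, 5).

3

(42, 25): 25² ≡ 41, rhs ≡ 41 → on.
(14, 13): 13² ≡ 23, rhs ≡ 23 → on.
(13, 54): 54² ≡ 69, rhs ≡ 68 → off.
(44, 5): 5² ≡ 25, rhs ≡ 25 → on.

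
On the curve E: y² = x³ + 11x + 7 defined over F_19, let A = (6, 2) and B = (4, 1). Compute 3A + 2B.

First 3A:
Repeated addition: build up to 3A.
2A: tangent at (6, 2): λ = (3·6² + 11)/(2·2) ≡ 5/4. 4⁻¹ ≡ 5 (mod 19), so λ ≡ 5·5 ≡ 6.
  x = λ² - 6 - 6 = 36 - 12 ≡ 5; y = λ·(6 - 5) - 2 ≡ 4. → (5, 4)
3A: (5, 4) + (6, 2). λ = (2 - 4)/(6 - 5) ≡ 17/1 mod 19. 1⁻¹ ≡ 1 (mod 19), so λ ≡ 17.
  x = λ² - 5 - 6 = 289 - 11 ≡ 12; y = λ·(5 - 12) - 4 ≡ 10. → (12, 10)
3A = (12, 10).
Next 2B:
Repeated addition: build up to 2B.
2B: tangent at (4, 1): λ = (3·4² + 11)/(2·1) ≡ 2/2. 2⁻¹ ≡ 10 (mod 19) since 2·10 = 20 ≡ 1, so λ ≡ 2·10 ≡ 1.
  x = λ² - 4 - 4 = 1 - 8 ≡ 12; y = λ·(4 - 12) - 1 ≡ 10. → (12, 10)
2B = (12, 10).
Finally 3A + 2B:
tangent at (12, 10): λ = (3·12² + 11)/(2·10) ≡ 6/1. 1⁻¹ ≡ 1 (mod 19), so λ ≡ 6·1 ≡ 6.
  x = λ² - 12 - 12 = 36 - 24 ≡ 12; y = λ·(12 - 12) - 10 ≡ 9. → (12, 9)

(12, 9)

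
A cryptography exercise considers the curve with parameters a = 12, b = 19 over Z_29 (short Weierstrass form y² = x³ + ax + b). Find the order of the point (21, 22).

9

2P: tangent at (21, 22): λ = (3·21² + 12)/(2·22) ≡ 1/15. 15⁻¹ ≡ 2 (mod 29), so λ ≡ 1·2 ≡ 2.
  x = λ² - 21 - 21 = 4 - 42 ≡ 20; y = λ·(21 - 20) - 22 ≡ 9. → (20, 9)
3P: (20, 9) + (21, 22). λ = (22 - 9)/(21 - 20) ≡ 13/1 mod 29. 1⁻¹ ≡ 1 (mod 29), so λ ≡ 13.
  x = λ² - 20 - 21 = 169 - 41 ≡ 12; y = λ·(20 - 12) - 9 ≡ 8. → (12, 8)
4P: (12, 8) + (21, 22). λ = (22 - 8)/(21 - 12) ≡ 14/9 mod 29. 9⁻¹ ≡ 13 (mod 29), so λ ≡ 8.
  x = λ² - 12 - 21 = 64 - 33 ≡ 2; y = λ·(12 - 2) - 8 ≡ 14. → (2, 14)
5P: (2, 14) + (21, 22). λ = (22 - 14)/(21 - 2) ≡ 8/19 mod 29. 19⁻¹ ≡ 26 (mod 29), so λ ≡ 5.
  x = λ² - 2 - 21 = 25 - 23 ≡ 2; y = λ·(2 - 2) - 14 ≡ 15. → (2, 15)
6P: (2, 15) + (21, 22). λ = (22 - 15)/(21 - 2) ≡ 7/19 mod 29. 19⁻¹ ≡ 26 (mod 29) since 19·26 = 494 ≡ 1, so λ ≡ 8.
  x = λ² - 2 - 21 = 64 - 23 ≡ 12; y = λ·(2 - 12) - 15 ≡ 21. → (12, 21)
7P: (12, 21) + (21, 22). λ = (22 - 21)/(21 - 12) ≡ 1/9 mod 29. 9⁻¹ ≡ 13 (mod 29) since 9·13 = 117 ≡ 1, so λ ≡ 13.
  x = λ² - 12 - 21 = 169 - 33 ≡ 20; y = λ·(12 - 20) - 21 ≡ 20. → (20, 20)
8P: (20, 20) + (21, 22). λ = (22 - 20)/(21 - 20) ≡ 2/1 mod 29. 1⁻¹ ≡ 1 (mod 29) since 1·1 = 1 ≡ 1, so λ ≡ 2.
  x = λ² - 20 - 21 = 4 - 41 ≡ 21; y = λ·(20 - 21) - 20 ≡ 7. → (21, 7)
9P: (21, 7) + (21, 22): same x and y₁ ≡ -y₂, so the sum is 𝒪.
9P = 𝒪, so the order is 9.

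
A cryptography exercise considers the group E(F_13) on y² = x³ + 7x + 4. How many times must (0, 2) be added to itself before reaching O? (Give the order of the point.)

2P: tangent at (0, 2): λ = (3·0² + 7)/(2·2) ≡ 7/4. 4⁻¹ ≡ 10 (mod 13), so λ ≡ 7·10 ≡ 5.
  x = λ² - 0 - 0 = 25 - 0 ≡ 12; y = λ·(0 - 12) - 2 ≡ 3. → (12, 3)
3P: (12, 3) + (0, 2). λ = (2 - 3)/(0 - 12) ≡ 12/1 mod 13. 1⁻¹ ≡ 1 (mod 13), so λ ≡ 12.
  x = λ² - 12 - 0 = 144 - 12 ≡ 2; y = λ·(12 - 2) - 3 ≡ 0. → (2, 0)
4P: (2, 0) + (0, 2). λ = (2 - 0)/(0 - 2) ≡ 2/11 mod 13. 11⁻¹ ≡ 6 (mod 13) since 11·6 = 66 ≡ 1, so λ ≡ 12.
  x = λ² - 2 - 0 = 144 - 2 ≡ 12; y = λ·(2 - 12) - 0 ≡ 10. → (12, 10)
5P: (12, 10) + (0, 2). λ = (2 - 10)/(0 - 12) ≡ 5/1 mod 13. 1⁻¹ ≡ 1 (mod 13) since 1·1 = 1 ≡ 1, so λ ≡ 5.
  x = λ² - 12 - 0 = 25 - 12 ≡ 0; y = λ·(12 - 0) - 10 ≡ 11. → (0, 11)
6P: (0, 11) + (0, 2): same x and y₁ ≡ -y₂, so the sum is O.
6P = O, so the order is 6.

6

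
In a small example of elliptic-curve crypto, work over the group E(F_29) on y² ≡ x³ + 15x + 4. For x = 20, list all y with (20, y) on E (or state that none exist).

x³ + 15x + 4 = 8304 ≡ 10 (mod 29).
10 is a non-residue mod 29; no y exists.

none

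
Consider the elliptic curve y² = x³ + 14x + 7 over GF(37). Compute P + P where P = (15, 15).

tangent at (15, 15): λ = (3·15² + 14)/(2·15) ≡ 23/30. 30⁻¹ ≡ 21 (mod 37) since 30·21 = 630 ≡ 1, so λ ≡ 23·21 ≡ 2.
  x = λ² - 15 - 15 = 4 - 30 ≡ 11; y = λ·(15 - 11) - 15 ≡ 30. → (11, 30)

(11, 30)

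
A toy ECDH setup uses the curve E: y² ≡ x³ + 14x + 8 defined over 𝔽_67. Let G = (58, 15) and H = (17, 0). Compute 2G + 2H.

(6, 24)

First 2G:
Repeated addition: build up to 2G.
2G: tangent at (58, 15): λ = (3·58² + 14)/(2·15) ≡ 56/30. 30⁻¹ ≡ 38 (mod 67), so λ ≡ 56·38 ≡ 51.
  x = λ² - 58 - 58 = 2601 - 116 ≡ 6; y = λ·(58 - 6) - 15 ≡ 24. → (6, 24)
2G = (6, 24).
Next 2H:
Repeated addition: build up to 2H.
2H: (17, 0) + (17, 0): same x and y₁ ≡ -y₂, so the sum is 𝒪.
2H = 𝒪.
Finally 2G + 2H:
(6, 24) + 𝒪 = (6, 24) (identity).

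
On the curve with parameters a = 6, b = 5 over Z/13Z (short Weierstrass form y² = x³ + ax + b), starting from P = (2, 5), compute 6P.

(7, 0)

Repeated addition: build up to 6P.
2P: tangent at (2, 5): λ = (3·2² + 6)/(2·5) ≡ 5/10. 10⁻¹ ≡ 4 (mod 13), so λ ≡ 5·4 ≡ 7.
  x = λ² - 2 - 2 = 49 - 4 ≡ 6; y = λ·(2 - 6) - 5 ≡ 6. → (6, 6)
3P: (6, 6) + (2, 5). λ = (5 - 6)/(2 - 6) ≡ 12/9 mod 13. 9⁻¹ ≡ 3 (mod 13) since 9·3 = 27 ≡ 1, so λ ≡ 10.
  x = λ² - 6 - 2 = 100 - 8 ≡ 1; y = λ·(6 - 1) - 6 ≡ 5. → (1, 5)
4P: (1, 5) + (2, 5). λ = (5 - 5)/(2 - 1) ≡ 0/1 mod 13. 1⁻¹ ≡ 1 (mod 13), so λ ≡ 0.
  x = λ² - 1 - 2 = 0 - 3 ≡ 10; y = λ·(1 - 10) - 5 ≡ 8. → (10, 8)
5P: (10, 8) + (2, 5). λ = (5 - 8)/(2 - 10) ≡ 10/5 mod 13. 5⁻¹ ≡ 8 (mod 13), so λ ≡ 2.
  x = λ² - 10 - 2 = 4 - 12 ≡ 5; y = λ·(10 - 5) - 8 ≡ 2. → (5, 2)
6P: (5, 2) + (2, 5). λ = (5 - 2)/(2 - 5) ≡ 3/10 mod 13. 10⁻¹ ≡ 4 (mod 13), so λ ≡ 12.
  x = λ² - 5 - 2 = 144 - 7 ≡ 7; y = λ·(5 - 7) - 2 ≡ 0. → (7, 0)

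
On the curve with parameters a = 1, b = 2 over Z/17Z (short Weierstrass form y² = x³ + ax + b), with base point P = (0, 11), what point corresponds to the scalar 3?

Repeated addition: build up to 3P.
2P: tangent at (0, 11): λ = (3·0² + 1)/(2·11) ≡ 1/5. 5⁻¹ ≡ 7 (mod 17), so λ ≡ 1·7 ≡ 7.
  x = λ² - 0 - 0 = 49 - 0 ≡ 15; y = λ·(0 - 15) - 11 ≡ 3. → (15, 3)
3P: (15, 3) + (0, 11). λ = (11 - 3)/(0 - 15) ≡ 8/2 mod 17. 2⁻¹ ≡ 9 (mod 17) since 2·9 = 18 ≡ 1, so λ ≡ 4.
  x = λ² - 15 - 0 = 16 - 15 ≡ 1; y = λ·(15 - 1) - 3 ≡ 2. → (1, 2)

(1, 2)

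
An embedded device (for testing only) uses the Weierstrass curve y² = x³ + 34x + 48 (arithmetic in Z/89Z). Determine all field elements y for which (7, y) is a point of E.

none

x³ + 34x + 48 = 629 ≡ 6 (mod 89).
6 is a non-residue mod 89; no y exists.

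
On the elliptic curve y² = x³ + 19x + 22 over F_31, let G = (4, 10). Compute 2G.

tangent at (4, 10): λ = (3·4² + 19)/(2·10) ≡ 5/20. 20⁻¹ ≡ 14 (mod 31) since 20·14 = 280 ≡ 1, so λ ≡ 5·14 ≡ 8.
  x = λ² - 4 - 4 = 64 - 8 ≡ 25; y = λ·(4 - 25) - 10 ≡ 8. → (25, 8)

(25, 8)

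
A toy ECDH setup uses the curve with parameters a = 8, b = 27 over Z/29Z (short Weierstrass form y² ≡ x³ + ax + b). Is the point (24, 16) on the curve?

no

y² = 16² ≡ 24; x³ + 8x + 27 = 14043 ≡ 7 (mod 29). 24 ≠ 7.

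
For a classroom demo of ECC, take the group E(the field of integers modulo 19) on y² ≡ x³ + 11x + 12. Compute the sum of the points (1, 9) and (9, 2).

(1, 9) + (9, 2). λ = (2 - 9)/(9 - 1) ≡ 12/8 mod 19. 8⁻¹ ≡ 12 (mod 19), so λ ≡ 11.
  x = λ² - 1 - 9 = 121 - 10 ≡ 16; y = λ·(1 - 16) - 9 ≡ 16. → (16, 16)

(16, 16)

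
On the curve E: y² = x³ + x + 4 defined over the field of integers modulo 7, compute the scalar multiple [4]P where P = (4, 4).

(4, 3)

Double-and-add on 4 = (100)₂. Start with P = (4, 4) for the leading 1-bit.
double: tangent at (4, 4): λ = (3·4² + 1)/(2·4) ≡ 0/1. 1⁻¹ ≡ 1 (mod 7), so λ ≡ 0·1 ≡ 0.
  x = λ² - 4 - 4 = 0 - 8 ≡ 6; y = λ·(4 - 6) - 4 ≡ 3. → (6, 3)
double: tangent at (6, 3): λ = (3·6² + 1)/(2·3) ≡ 4/6. 6⁻¹ ≡ 6 (mod 7) since 6·6 = 36 ≡ 1, so λ ≡ 4·6 ≡ 3.
  x = λ² - 6 - 6 = 9 - 12 ≡ 4; y = λ·(6 - 4) - 3 ≡ 3. → (4, 3)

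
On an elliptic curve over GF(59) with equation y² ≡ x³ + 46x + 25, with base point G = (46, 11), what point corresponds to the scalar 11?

Double-and-add on 11 = (1011)₂. Start with G = (46, 11) for the leading 1-bit.
double: tangent at (46, 11): λ = (3·46² + 46)/(2·11) ≡ 22/22. 22⁻¹ ≡ 51 (mod 59), so λ ≡ 22·51 ≡ 1.
  x = λ² - 46 - 46 = 1 - 92 ≡ 27; y = λ·(46 - 27) - 11 ≡ 8. → (27, 8)
double: tangent at (27, 8): λ = (3·27² + 46)/(2·8) ≡ 50/16. 16⁻¹ ≡ 48 (mod 59), so λ ≡ 50·48 ≡ 40.
  x = λ² - 27 - 27 = 1600 - 54 ≡ 12; y = λ·(27 - 12) - 8 ≡ 2. → (12, 2)
add G: (12, 2) + (46, 11). λ = (11 - 2)/(46 - 12) ≡ 9/34 mod 59. 34⁻¹ ≡ 33 (mod 59) since 34·33 = 1122 ≡ 1, so λ ≡ 2.
  x = λ² - 12 - 46 = 4 - 58 ≡ 5; y = λ·(12 - 5) - 2 ≡ 12. → (5, 12)
double: tangent at (5, 12): λ = (3·5² + 46)/(2·12) ≡ 3/24. 24⁻¹ ≡ 32 (mod 59), so λ ≡ 3·32 ≡ 37.
  x = λ² - 5 - 5 = 1369 - 10 ≡ 2; y = λ·(5 - 2) - 12 ≡ 40. → (2, 40)
add G: (2, 40) + (46, 11). λ = (11 - 40)/(46 - 2) ≡ 30/44 mod 59. 44⁻¹ ≡ 55 (mod 59) since 44·55 = 2420 ≡ 1, so λ ≡ 57.
  x = λ² - 2 - 46 = 3249 - 48 ≡ 15; y = λ·(2 - 15) - 40 ≡ 45. → (15, 45)

(15, 45)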